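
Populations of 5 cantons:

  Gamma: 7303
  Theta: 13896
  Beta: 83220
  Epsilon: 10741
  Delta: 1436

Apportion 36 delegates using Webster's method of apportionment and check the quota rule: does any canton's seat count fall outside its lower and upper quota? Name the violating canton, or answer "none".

Beta

Standard quotas: Gamma 2.255, Theta 4.291, Beta 25.695, Epsilon 3.316, Delta 0.443.
Webster allocation: Gamma 2, Theta 4, Beta 27, Epsilon 3, Delta 0.
Beta has quota 25.695 (lower 25, upper 26) but receives 27 — outside the quota interval.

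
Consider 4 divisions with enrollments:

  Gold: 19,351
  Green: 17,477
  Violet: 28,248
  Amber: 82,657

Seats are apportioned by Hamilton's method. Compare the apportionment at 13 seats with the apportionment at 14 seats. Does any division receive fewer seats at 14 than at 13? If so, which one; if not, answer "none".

Green

At 13 seats: Gold 2, Green 2, Violet 2, Amber 7.
At 14 seats: Gold 2, Green 1, Violet 3, Amber 8.
Green drops from 2 to 1.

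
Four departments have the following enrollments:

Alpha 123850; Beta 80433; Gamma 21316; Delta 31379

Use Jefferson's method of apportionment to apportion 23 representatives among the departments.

Alpha 11, Beta 7, Gamma 2, Delta 3

Standard divisor 256978/23 ≈ 11172.957; standard quotas: Alpha 11.085, Beta 7.199, Gamma 1.908, Delta 2.808.
Rounding down gives 11, 7, 1, 2 = 21 seats, so the divisor must be adjusted.
With modified divisor 10390: modified quotas Alpha 11.920, Beta 7.741, Gamma 2.052, Delta 3.020.
Rounding down: Alpha 11, Beta 7, Gamma 2, Delta 3 (total 23).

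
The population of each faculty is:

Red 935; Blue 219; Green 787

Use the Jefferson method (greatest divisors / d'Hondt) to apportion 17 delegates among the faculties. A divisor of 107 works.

With modified divisor 107: modified quotas Red 8.738, Blue 2.047, Green 7.355.
Rounding down: Red 8, Blue 2, Green 7 (total 17).

Red 8, Blue 2, Green 7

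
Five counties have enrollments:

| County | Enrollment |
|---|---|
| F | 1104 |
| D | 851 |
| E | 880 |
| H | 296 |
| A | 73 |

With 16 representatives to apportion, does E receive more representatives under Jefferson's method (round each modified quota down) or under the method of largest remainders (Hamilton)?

Jefferson

Jefferson: F 6, D 4, E 5, H 1, A 0.
Hamilton: F 6, D 4, E 4, H 2, A 0.
E gets 5 under Jefferson and 4 under Hamilton.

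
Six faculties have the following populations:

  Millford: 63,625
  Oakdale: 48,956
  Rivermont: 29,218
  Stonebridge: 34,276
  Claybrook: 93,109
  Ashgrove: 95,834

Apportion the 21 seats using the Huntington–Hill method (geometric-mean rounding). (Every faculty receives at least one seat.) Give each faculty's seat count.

With divisor 17932: modified quotas Millford 3.548, Oakdale 2.730, Rivermont 1.629, Stonebridge 1.911, Claybrook 5.192, Ashgrove 5.344.
Geometric-mean thresholds: Millford √(3·4)=3.464, Oakdale √(2·3)=2.449, Rivermont √(1·2)=1.414, Stonebridge √(1·2)=1.414, Claybrook √(5·6)=5.477, Ashgrove √(5·6)=5.477.
Each quota rounded against its threshold gives Millford 4, Oakdale 3, Rivermont 2, Stonebridge 2, Claybrook 5, Ashgrove 5 (total 21).

Millford 4, Oakdale 3, Rivermont 2, Stonebridge 2, Claybrook 5, Ashgrove 5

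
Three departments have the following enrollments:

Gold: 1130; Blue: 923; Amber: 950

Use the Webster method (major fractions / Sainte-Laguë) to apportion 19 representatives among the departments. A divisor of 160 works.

With modified divisor 160: modified quotas Gold 7.062, Blue 5.769, Amber 5.938.
Rounding to the nearest integer: Gold 7, Blue 6, Amber 6 (total 19).

Gold 7, Blue 6, Amber 6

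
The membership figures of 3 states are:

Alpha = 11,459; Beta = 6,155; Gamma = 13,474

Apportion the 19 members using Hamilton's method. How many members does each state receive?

Alpha 7, Beta 4, Gamma 8

Total 31088; standard divisor 31088/19 ≈ 1636.211.
Standard quotas: Alpha 7.0034, Beta 3.7617, Gamma 8.2349.
Lower quotas: Alpha 7, Beta 3, Gamma 8 (sum 18, leaving 1 seat).
Remainders in descending order: Beta 0.7617, Gamma 0.2349, Alpha 0.0034.
The surplus seat goes to Beta.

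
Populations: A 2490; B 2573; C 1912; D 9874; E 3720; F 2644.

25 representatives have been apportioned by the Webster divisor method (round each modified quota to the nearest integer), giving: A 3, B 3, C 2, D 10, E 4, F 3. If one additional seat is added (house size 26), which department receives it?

D

Priority for the next seat is population ÷ (current seats + 0.5).
Priorities: A 711.429, B 735.143, C 764.800, D 940.381, E 826.667, F 755.429.
Highest priority: D.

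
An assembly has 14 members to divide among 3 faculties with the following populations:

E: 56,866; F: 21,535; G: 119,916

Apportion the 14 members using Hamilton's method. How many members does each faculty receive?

E=4; F=2; G=8

Total 198317; standard divisor 198317/14 ≈ 14165.5.
Standard quotas: E 4.0144, F 1.5202, G 8.4654.
Lower quotas: E 4, F 1, G 8 (sum 13, leaving 1 seat).
Remainders in descending order: F 0.5202, G 0.4654, E 0.0144.
Largest remainder: F receives the extra seat.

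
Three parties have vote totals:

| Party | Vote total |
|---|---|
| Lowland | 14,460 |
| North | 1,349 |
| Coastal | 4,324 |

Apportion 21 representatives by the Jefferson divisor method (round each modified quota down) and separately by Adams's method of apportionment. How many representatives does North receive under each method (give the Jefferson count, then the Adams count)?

1 and 2

Jefferson: Lowland 16, North 1, Coastal 4.
Adams: Lowland 14, North 2, Coastal 5.
North gets 1 under Jefferson and 2 under Adams.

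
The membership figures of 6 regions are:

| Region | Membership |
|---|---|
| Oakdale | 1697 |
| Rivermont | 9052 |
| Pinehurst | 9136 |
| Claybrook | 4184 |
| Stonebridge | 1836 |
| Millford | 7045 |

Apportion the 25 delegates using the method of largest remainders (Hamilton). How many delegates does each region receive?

Standard divisor: 32950 ÷ 25 = 1318.
Standard quotas: Oakdale 1.2876, Rivermont 6.8680, Pinehurst 6.9317, Claybrook 3.1745, Stonebridge 1.3930, Millford 5.3452.
Lower quotas: Oakdale 1, Rivermont 6, Pinehurst 6, Claybrook 3, Stonebridge 1, Millford 5 (sum 22, leaving 3 seats).
Remainders in descending order: Pinehurst 0.9317, Rivermont 0.8680, Stonebridge 0.3930, Millford 0.3452, Oakdale 0.2876, Claybrook 0.1745.
The surplus seats go to Pinehurst, Rivermont, Stonebridge.

Oakdale=1, Rivermont=7, Pinehurst=7, Claybrook=3, Stonebridge=2, Millford=5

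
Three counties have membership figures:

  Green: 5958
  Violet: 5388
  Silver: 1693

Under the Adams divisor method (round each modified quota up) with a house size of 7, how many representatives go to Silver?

1

Standard divisor 13039/7 ≈ 1862.714; standard quotas: Green 3.199, Violet 2.893, Silver 0.909.
Rounding up gives 4, 3, 1 = 8 seats, so the divisor must be adjusted.
With modified divisor 2300: modified quotas Green 2.590, Violet 2.343, Silver 0.736.
Rounding up: Green 3, Violet 3, Silver 1 (total 7).
Silver receives 1.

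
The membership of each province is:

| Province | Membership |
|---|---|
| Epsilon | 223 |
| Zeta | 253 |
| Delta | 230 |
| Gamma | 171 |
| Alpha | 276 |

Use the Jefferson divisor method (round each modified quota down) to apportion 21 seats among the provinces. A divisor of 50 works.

Epsilon 4; Zeta 5; Delta 4; Gamma 3; Alpha 5

With modified divisor 50: modified quotas Epsilon 4.460, Zeta 5.060, Delta 4.600, Gamma 3.420, Alpha 5.520.
Rounding down: Epsilon 4, Zeta 5, Delta 4, Gamma 3, Alpha 5 (total 21).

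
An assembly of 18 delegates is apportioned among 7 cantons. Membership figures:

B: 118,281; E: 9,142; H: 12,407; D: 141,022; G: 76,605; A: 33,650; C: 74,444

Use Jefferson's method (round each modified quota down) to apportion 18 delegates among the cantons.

B=5; E=0; H=0; D=6; G=3; A=1; C=3

Standard divisor 465551/18 ≈ 25863.944; standard quotas: B 4.573, E 0.353, H 0.480, D 5.452, G 2.962, A 1.301, C 2.878.
Rounding down gives 4, 0, 0, 5, 2, 1, 2 = 14 seats, so the divisor must be adjusted.
With modified divisor 21800: modified quotas B 5.426, E 0.419, H 0.569, D 6.469, G 3.514, A 1.544, C 3.415.
Rounding down: B 5, E 0, H 0, D 6, G 3, A 1, C 3 (total 18).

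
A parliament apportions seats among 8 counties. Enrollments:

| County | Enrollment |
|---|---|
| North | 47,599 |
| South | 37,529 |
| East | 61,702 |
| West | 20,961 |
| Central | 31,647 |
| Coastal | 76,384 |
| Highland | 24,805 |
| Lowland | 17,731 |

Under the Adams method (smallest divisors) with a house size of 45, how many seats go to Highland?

Standard divisor 318358/45 ≈ 7074.622; standard quotas: North 6.728, South 5.305, East 8.722, West 2.963, Central 4.473, Coastal 10.797, Highland 3.506, Lowland 2.506.
Rounding up gives 7, 6, 9, 3, 5, 11, 4, 3 = 48 seats, so the divisor must be adjusted.
With modified divisor 7800: modified quotas North 6.102, South 4.811, East 7.911, West 2.687, Central 4.057, Coastal 9.793, Highland 3.180, Lowland 2.273.
Rounding up: North 7, South 5, East 8, West 3, Central 5, Coastal 10, Highland 4, Lowland 3 (total 45).
Highland receives 4.

4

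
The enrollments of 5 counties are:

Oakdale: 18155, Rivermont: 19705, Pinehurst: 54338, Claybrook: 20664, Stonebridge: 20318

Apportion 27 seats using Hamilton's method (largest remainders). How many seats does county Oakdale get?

Standard divisor: 133180 ÷ 27 ≈ 4932.593.
Standard quotas: Oakdale 3.6806, Rivermont 3.9949, Pinehurst 11.0161, Claybrook 4.1893, Stonebridge 4.1191.
Lower quotas: Oakdale 3, Rivermont 3, Pinehurst 11, Claybrook 4, Stonebridge 4 (sum 25, leaving 2 seats).
Remainders in descending order: Rivermont 0.9949, Oakdale 0.6806, Claybrook 0.1893, Stonebridge 0.1191, Pinehurst 0.0161.
Largest remainders: Rivermont, Oakdale receive the extra seats.
Oakdale receives 4.

4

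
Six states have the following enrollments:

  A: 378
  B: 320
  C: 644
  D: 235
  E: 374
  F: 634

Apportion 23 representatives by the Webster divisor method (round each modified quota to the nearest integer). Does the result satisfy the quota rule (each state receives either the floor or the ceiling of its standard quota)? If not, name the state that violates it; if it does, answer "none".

none

Standard quotas: A 3.363, B 2.847, C 5.730, D 2.091, E 3.328, F 5.641.
Webster allocation: A 3, B 3, C 6, D 2, E 3, F 6.
Every allocation lies between the lower and upper quota.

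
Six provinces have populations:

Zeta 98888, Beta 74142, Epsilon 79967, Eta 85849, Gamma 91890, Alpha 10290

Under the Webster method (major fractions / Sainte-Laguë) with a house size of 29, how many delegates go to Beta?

Standard divisor 441026/29 ≈ 15207.793; standard quotas: Zeta 6.502, Beta 4.875, Epsilon 5.258, Eta 5.645, Gamma 6.042, Alpha 0.677.
Rounding to the nearest integer gives 7, 5, 5, 6, 6, 1 = 30 seats, so the divisor must be adjusted.
With modified divisor 15400: modified quotas Zeta 6.421, Beta 4.814, Epsilon 5.193, Eta 5.575, Gamma 5.967, Alpha 0.668.
Rounding to the nearest integer: Zeta 6, Beta 5, Epsilon 5, Eta 6, Gamma 6, Alpha 1 (total 29).
Beta receives 5.

5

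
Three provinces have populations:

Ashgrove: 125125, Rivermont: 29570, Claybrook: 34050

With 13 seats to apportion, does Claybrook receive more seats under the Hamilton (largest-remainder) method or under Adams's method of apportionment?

Adams

Hamilton: Ashgrove 9, Rivermont 2, Claybrook 2.
Adams: Ashgrove 8, Rivermont 2, Claybrook 3.
Claybrook gets 2 under Hamilton and 3 under Adams.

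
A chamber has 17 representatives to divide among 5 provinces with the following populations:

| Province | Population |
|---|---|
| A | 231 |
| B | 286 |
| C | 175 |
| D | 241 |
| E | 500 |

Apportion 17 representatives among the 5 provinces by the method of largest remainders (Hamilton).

The standard divisor is 1433/17 ≈ 84.294.
Standard quotas: A 2.740, B 3.393, C 2.076, D 2.859, E 5.932.
Lower quotas: A 2, B 3, C 2, D 2, E 5 (sum 14, leaving 3 seats).
Remainders in descending order: E 0.932, D 0.859, A 0.740, B 0.393, C 0.076.
Largest remainders: E, D, A receive the extra seats.

A 3, B 3, C 2, D 3, E 6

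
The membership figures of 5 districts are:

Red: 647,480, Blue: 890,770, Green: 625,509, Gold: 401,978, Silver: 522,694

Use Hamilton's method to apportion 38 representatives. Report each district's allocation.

Total 3088431; standard divisor 3088431/38 ≈ 81274.5.
Standard quotas: Red 7.9666, Blue 10.9600, Green 7.6963, Gold 4.9459, Silver 6.4312.
Lower quotas: Red 7, Blue 10, Green 7, Gold 4, Silver 6 (sum 34, leaving 4 seats).
Remainders in descending order: Red 0.9666, Blue 0.9600, Gold 0.9459, Green 0.6963, Silver 0.4312.
The surplus seats go to Red, Blue, Gold, Green.

Red=8, Blue=11, Green=8, Gold=5, Silver=6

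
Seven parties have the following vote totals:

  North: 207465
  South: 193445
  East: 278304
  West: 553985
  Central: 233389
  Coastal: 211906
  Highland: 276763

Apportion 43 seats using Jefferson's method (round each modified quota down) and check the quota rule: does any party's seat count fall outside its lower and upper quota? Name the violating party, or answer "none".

Standard quotas: North 4.563, South 4.254, East 6.120, West 12.183, Central 5.133, Coastal 4.660, Highland 6.087.
Jefferson allocation: North 4, South 4, East 6, West 13, Central 5, Coastal 5, Highland 6.
Every allocation lies between the lower and upper quota.

none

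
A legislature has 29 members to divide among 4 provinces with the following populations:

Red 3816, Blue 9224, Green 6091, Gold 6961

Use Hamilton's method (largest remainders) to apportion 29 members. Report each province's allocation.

The standard divisor is 26092/29 ≈ 899.724.
Standard quotas: Red 4.2413, Blue 10.2520, Green 6.7699, Gold 7.7368.
Lower quotas: Red 4, Blue 10, Green 6, Gold 7 (sum 27, leaving 2 seats).
Remainders in descending order: Green 0.7699, Gold 0.7368, Blue 0.2520, Red 0.2413.
Largest remainders: Green, Gold receive the extra seats.

Red=4, Blue=10, Green=7, Gold=8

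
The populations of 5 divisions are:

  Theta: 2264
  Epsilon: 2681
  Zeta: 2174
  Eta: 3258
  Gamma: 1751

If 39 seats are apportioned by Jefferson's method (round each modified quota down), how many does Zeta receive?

7

Standard divisor 12128/39 ≈ 310.974; standard quotas: Theta 7.280, Epsilon 8.621, Zeta 6.991, Eta 10.477, Gamma 5.631.
Rounding down gives 7, 8, 6, 10, 5 = 36 seats, so the divisor must be adjusted.
With modified divisor 294: modified quotas Theta 7.701, Epsilon 9.119, Zeta 7.395, Eta 11.082, Gamma 5.956.
Rounding down: Theta 7, Epsilon 9, Zeta 7, Eta 11, Gamma 5 (total 39).
Zeta receives 7.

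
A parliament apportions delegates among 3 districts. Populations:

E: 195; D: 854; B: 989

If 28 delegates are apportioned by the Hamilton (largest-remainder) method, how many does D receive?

The standard divisor is 2038/28 ≈ 72.786.
Standard quotas: E 2.679, D 11.733, B 13.588.
Lower quotas: E 2, D 11, B 13 (sum 26, leaving 2 seats).
Remainders in descending order: D 0.733, E 0.679, B 0.588.
The surplus seats go to D, E.
D receives 12.

12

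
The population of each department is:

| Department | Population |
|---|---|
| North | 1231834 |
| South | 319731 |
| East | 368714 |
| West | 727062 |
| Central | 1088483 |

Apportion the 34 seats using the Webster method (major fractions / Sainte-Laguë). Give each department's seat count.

North=11, South=3, East=3, West=7, Central=10

Standard divisor 3735824/34 ≈ 109877.176; standard quotas: North 11.211, South 2.910, East 3.356, West 6.617, Central 9.906.
Rounding to the nearest integer gives North 11, South 3, East 3, West 7, Central 10 — total 34, matching the house size, so no adjustment is needed.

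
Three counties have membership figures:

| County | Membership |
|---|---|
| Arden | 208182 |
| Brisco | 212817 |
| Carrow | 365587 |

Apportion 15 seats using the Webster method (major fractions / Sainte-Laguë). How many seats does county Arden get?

4

Standard divisor 786586/15 ≈ 52439.067; standard quotas: Arden 3.970, Brisco 4.058, Carrow 6.972.
Rounding to the nearest integer gives Arden 4, Brisco 4, Carrow 7 — total 15, matching the house size, so no adjustment is needed.
Arden receives 4.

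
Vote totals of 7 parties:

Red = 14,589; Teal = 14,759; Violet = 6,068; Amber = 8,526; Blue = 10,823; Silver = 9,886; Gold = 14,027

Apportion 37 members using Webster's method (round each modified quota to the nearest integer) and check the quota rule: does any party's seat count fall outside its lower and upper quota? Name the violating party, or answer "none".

Standard quotas: Red 6.861, Teal 6.941, Violet 2.854, Amber 4.010, Blue 5.090, Silver 4.649, Gold 6.596.
Webster allocation: Red 7, Teal 7, Violet 3, Amber 4, Blue 5, Silver 5, Gold 6.
Every allocation lies between the lower and upper quota.

none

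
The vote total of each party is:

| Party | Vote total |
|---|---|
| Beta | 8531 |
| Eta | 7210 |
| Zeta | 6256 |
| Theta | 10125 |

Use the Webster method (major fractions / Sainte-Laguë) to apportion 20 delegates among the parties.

Beta: 5, Eta: 5, Zeta: 4, Theta: 6

Standard divisor 32122/20 ≈ 1606.1; standard quotas: Beta 5.312, Eta 4.489, Zeta 3.895, Theta 6.304.
Rounding to the nearest integer gives 5, 4, 4, 6 = 19 seats, so the divisor must be adjusted.
With modified divisor 1580: modified quotas Beta 5.399, Eta 4.563, Zeta 3.959, Theta 6.408.
Rounding to the nearest integer: Beta 5, Eta 5, Zeta 4, Theta 6 (total 20).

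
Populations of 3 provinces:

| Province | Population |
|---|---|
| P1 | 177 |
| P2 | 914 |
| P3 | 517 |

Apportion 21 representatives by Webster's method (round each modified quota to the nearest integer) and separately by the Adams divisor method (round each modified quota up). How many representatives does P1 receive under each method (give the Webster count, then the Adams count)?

Webster: P1 2, P2 12, P3 7.
Adams: P1 3, P2 11, P3 7.
P1 gets 2 under Webster and 3 under Adams.

2 and 3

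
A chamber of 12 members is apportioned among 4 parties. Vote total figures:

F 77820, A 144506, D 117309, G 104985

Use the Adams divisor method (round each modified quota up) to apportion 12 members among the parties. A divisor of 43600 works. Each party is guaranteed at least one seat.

F 2, A 4, D 3, G 3

With modified divisor 43600: modified quotas F 1.785, A 3.314, D 2.691, G 2.408.
Rounding up: F 2, A 4, D 3, G 3 (total 12).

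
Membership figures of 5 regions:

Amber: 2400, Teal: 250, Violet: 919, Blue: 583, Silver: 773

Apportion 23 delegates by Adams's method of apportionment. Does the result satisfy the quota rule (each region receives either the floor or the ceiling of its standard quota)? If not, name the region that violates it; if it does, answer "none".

Standard quotas: Amber 11.208, Teal 1.168, Violet 4.292, Blue 2.723, Silver 3.610.
Adams allocation: Amber 10, Teal 2, Violet 4, Blue 3, Silver 4.
Amber has quota 11.208 (lower 11, upper 12) but receives 10 — outside the quota interval.

Amber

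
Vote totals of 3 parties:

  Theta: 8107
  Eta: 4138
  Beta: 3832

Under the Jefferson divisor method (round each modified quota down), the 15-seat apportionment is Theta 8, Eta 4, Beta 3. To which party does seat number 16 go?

Priority for the next seat is population ÷ (current seats + 1).
Priorities: Theta 900.778, Eta 827.600, Beta 958.000.
Highest priority: Beta.

Beta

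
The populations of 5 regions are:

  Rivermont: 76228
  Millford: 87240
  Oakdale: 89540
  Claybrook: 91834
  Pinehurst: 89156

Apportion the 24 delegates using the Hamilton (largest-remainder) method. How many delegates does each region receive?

Rivermont=4, Millford=5, Oakdale=5, Claybrook=5, Pinehurst=5

Total 433998; standard divisor 433998/24 ≈ 18083.25.
Standard quotas: Rivermont 4.2154, Millford 4.8244, Oakdale 4.9515, Claybrook 5.0784, Pinehurst 4.9303.
Lower quotas: Rivermont 4, Millford 4, Oakdale 4, Claybrook 5, Pinehurst 4 (sum 21, leaving 3 seats).
Remainders in descending order: Oakdale 0.9515, Pinehurst 0.9303, Millford 0.8244, Rivermont 0.2154, Claybrook 0.0784.
Largest remainders: Oakdale, Pinehurst, Millford receive the extra seats.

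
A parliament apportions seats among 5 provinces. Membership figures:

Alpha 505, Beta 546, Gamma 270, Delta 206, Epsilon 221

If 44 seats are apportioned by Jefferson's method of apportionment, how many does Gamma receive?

Standard divisor 1748/44 ≈ 39.727; standard quotas: Alpha 12.712, Beta 13.744, Gamma 6.796, Delta 5.185, Epsilon 5.563.
Rounding down gives 12, 13, 6, 5, 5 = 41 seats, so the divisor must be adjusted.
With modified divisor 38: modified quotas Alpha 13.289, Beta 14.368, Gamma 7.105, Delta 5.421, Epsilon 5.816.
Rounding down: Alpha 13, Beta 14, Gamma 7, Delta 5, Epsilon 5 (total 44).
Gamma receives 7.

7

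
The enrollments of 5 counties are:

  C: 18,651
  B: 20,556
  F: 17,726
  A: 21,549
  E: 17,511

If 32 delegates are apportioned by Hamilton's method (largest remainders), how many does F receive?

6

The standard divisor is 95993/32 ≈ 2999.781.
Standard quotas: C 6.2175, B 6.8525, F 5.9091, A 7.1835, E 5.8374.
Lower quotas: C 6, B 6, F 5, A 7, E 5 (sum 29, leaving 3 seats).
Remainders in descending order: F 0.9091, B 0.8525, E 0.8374, C 0.2175, A 0.1835.
The surplus seats go to F, B, E.
F receives 6.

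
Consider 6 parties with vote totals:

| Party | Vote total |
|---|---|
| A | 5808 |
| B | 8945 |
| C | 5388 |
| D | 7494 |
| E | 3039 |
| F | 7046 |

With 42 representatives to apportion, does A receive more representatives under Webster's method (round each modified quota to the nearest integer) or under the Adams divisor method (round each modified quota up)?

Webster

Webster: A 7, B 10, C 6, D 8, E 3, F 8.
Adams: A 6, B 10, C 6, D 8, E 4, F 8.
A gets 7 under Webster and 6 under Adams.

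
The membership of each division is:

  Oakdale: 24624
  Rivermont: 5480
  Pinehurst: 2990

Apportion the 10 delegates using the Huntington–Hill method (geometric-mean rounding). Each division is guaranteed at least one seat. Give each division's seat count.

Oakdale 7, Rivermont 2, Pinehurst 1

With divisor 3545: modified quotas Oakdale 6.946, Rivermont 1.546, Pinehurst 0.843.
Geometric-mean thresholds: Oakdale √(6·7)=6.481, Rivermont √(1·2)=1.414, Pinehurst (min 1).
Each quota rounded against its threshold gives Oakdale 7, Rivermont 2, Pinehurst 1 (total 10).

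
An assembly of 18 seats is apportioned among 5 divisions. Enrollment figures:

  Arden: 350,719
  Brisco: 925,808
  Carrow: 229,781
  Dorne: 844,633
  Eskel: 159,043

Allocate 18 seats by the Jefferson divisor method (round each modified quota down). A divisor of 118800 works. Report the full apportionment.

With modified divisor 118800: modified quotas Arden 2.952, Brisco 7.793, Carrow 1.934, Dorne 7.110, Eskel 1.339.
Rounding down: Arden 2, Brisco 7, Carrow 1, Dorne 7, Eskel 1 (total 18).

Arden 2, Brisco 7, Carrow 1, Dorne 7, Eskel 1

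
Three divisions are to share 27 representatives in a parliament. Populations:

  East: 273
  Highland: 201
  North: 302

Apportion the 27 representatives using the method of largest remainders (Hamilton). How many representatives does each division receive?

Standard divisor: 776 ÷ 27 ≈ 28.741.
Standard quotas: East 9.499, Highland 6.994, North 10.508.
Lower quotas: East 9, Highland 6, North 10 (sum 25, leaving 2 seats).
Remainders in descending order: Highland 0.994, North 0.508, East 0.499.
Largest remainders: Highland, North receive the extra seats.

East 9; Highland 7; North 11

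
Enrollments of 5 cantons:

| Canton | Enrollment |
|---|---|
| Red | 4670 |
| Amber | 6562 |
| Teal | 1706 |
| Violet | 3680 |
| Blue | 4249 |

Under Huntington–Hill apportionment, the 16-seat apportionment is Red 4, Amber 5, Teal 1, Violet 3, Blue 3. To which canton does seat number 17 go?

Blue

Priority for the next seat is population ÷ (√(s·(s+1))).
Priorities: Red 1044.244, Amber 1198.052, Teal 1206.324, Violet 1062.324, Blue 1226.581.
Highest priority: Blue.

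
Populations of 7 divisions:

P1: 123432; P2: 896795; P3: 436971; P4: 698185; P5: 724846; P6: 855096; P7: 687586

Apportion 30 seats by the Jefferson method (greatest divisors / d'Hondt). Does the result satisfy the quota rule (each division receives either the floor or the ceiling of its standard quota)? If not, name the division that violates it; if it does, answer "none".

none

Standard quotas: P1 0.837, P2 6.083, P3 2.964, P4 4.736, P5 4.917, P6 5.800, P7 4.664.
Jefferson allocation: P1 0, P2 6, P3 3, P4 5, P5 5, P6 6, P7 5.
Every allocation lies between the lower and upper quota.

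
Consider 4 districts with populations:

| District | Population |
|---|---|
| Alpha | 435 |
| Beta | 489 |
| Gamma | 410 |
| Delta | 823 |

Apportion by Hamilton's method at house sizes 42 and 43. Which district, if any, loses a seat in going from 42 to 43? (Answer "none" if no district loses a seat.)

At 42 seats: Alpha 8, Beta 10, Gamma 8, Delta 16.
At 43 seats: Alpha 9, Beta 10, Gamma 8, Delta 16.
No district's allocation decreased.

none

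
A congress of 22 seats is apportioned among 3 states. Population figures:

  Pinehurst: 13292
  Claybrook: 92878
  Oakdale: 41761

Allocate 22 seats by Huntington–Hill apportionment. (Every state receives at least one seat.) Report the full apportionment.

With divisor 6664: modified quotas Pinehurst 1.995, Claybrook 13.937, Oakdale 6.267.
Geometric-mean thresholds: Pinehurst √(1·2)=1.414, Claybrook √(13·14)=13.491, Oakdale √(6·7)=6.481.
Each quota rounded against its threshold gives Pinehurst 2, Claybrook 14, Oakdale 6 (total 22).

Pinehurst 2, Claybrook 14, Oakdale 6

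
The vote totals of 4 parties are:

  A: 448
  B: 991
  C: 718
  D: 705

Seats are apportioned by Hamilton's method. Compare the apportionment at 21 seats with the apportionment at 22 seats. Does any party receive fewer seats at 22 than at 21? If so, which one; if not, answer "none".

A

At 21 seats: A 4, B 7, C 5, D 5.
At 22 seats: A 3, B 8, C 6, D 5.
A drops from 4 to 3.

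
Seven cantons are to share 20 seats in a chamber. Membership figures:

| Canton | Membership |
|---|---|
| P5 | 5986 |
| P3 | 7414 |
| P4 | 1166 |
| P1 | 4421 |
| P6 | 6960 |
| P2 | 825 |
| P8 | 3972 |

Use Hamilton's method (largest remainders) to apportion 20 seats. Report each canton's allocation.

P5 4; P3 5; P4 1; P1 3; P6 4; P2 0; P8 3

Total 30744; standard divisor 30744/20 ≈ 1537.2.
Standard quotas: P5 3.8941, P3 4.8231, P4 0.7585, P1 2.8760, P6 4.5277, P2 0.5367, P8 2.5839.
Lower quotas: P5 3, P3 4, P4 0, P1 2, P6 4, P2 0, P8 2 (sum 15, leaving 5 seats).
Remainders in descending order: P5 0.8941, P1 0.8760, P3 0.8231, P4 0.7585, P8 0.5839, P2 0.5367, P6 0.5277.
Largest remainders: P5, P1, P3, P4, P8 receive the extra seats.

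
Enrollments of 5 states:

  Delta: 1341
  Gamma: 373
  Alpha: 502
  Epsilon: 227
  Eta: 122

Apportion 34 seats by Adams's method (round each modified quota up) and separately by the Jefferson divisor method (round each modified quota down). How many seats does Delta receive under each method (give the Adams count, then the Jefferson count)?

17 and 18

Adams: Delta 17, Gamma 5, Alpha 7, Epsilon 3, Eta 2.
Jefferson: Delta 18, Gamma 5, Alpha 7, Epsilon 3, Eta 1.
Delta gets 17 under Adams and 18 under Jefferson.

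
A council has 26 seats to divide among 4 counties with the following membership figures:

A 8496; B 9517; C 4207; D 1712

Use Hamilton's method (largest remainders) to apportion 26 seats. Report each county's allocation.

Standard divisor: 23932 ÷ 26 ≈ 920.462.
Standard quotas: A 9.2302, B 10.3394, C 4.5705, D 1.8599.
Lower quotas: A 9, B 10, C 4, D 1 (sum 24, leaving 2 seats).
Remainders in descending order: D 0.8599, C 0.5705, B 0.3394, A 0.2302.
Largest remainders: D, C receive the extra seats.

A 9; B 10; C 5; D 2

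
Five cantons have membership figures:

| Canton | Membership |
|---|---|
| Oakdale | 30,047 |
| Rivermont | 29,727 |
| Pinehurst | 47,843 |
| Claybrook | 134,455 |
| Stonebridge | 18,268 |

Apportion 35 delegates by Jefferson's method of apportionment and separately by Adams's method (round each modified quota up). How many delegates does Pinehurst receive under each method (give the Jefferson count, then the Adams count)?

6 and 7

Jefferson: Oakdale 4, Rivermont 4, Pinehurst 6, Claybrook 19, Stonebridge 2.
Adams: Oakdale 4, Rivermont 4, Pinehurst 7, Claybrook 17, Stonebridge 3.
Pinehurst gets 6 under Jefferson and 7 under Adams.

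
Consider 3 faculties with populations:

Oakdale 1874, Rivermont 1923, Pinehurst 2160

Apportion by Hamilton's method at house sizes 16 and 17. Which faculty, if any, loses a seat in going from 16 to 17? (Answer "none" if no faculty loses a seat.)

none

At 16 seats: Oakdale 5, Rivermont 5, Pinehurst 6.
At 17 seats: Oakdale 5, Rivermont 6, Pinehurst 6.
No faculty's allocation decreased.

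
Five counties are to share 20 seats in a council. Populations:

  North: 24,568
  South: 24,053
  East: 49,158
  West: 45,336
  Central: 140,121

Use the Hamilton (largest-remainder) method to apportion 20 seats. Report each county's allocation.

North: 2; South: 2; East: 3; West: 3; Central: 10

Total 283236; standard divisor 283236/20 ≈ 14161.8.
Standard quotas: North 1.7348, South 1.6984, East 3.4712, West 3.2013, Central 9.8943.
Lower quotas: North 1, South 1, East 3, West 3, Central 9 (sum 17, leaving 3 seats).
Remainders in descending order: Central 0.8943, North 0.7348, South 0.6984, East 0.4712, West 0.2013.
The surplus seats go to Central, North, South.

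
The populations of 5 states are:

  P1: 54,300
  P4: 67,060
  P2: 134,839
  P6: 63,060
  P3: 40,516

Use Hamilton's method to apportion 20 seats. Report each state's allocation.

P1=3, P4=4, P2=7, P6=4, P3=2

Total 359775; standard divisor 359775/20 ≈ 17988.75.
Standard quotas: P1 3.0186, P4 3.7279, P2 7.4957, P6 3.5055, P3 2.2523.
Lower quotas: P1 3, P4 3, P2 7, P6 3, P3 2 (sum 18, leaving 2 seats).
Remainders in descending order: P4 0.7279, P6 0.5055, P2 0.4957, P3 0.2523, P1 0.0186.
Largest remainders: P4, P6 receive the extra seats.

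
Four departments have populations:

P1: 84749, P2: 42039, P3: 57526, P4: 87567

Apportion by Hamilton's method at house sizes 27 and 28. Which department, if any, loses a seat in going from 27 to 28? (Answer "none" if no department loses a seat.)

At 27 seats: P1 8, P2 4, P3 6, P4 9.
At 28 seats: P1 9, P2 4, P3 6, P4 9.
No department's allocation decreased.

none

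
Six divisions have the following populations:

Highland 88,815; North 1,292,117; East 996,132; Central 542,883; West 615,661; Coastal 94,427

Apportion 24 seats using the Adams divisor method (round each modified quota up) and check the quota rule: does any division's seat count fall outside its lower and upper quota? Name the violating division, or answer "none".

none

Standard quotas: Highland 0.587, North 8.543, East 6.586, Central 3.589, West 4.070, Coastal 0.624.
Adams allocation: Highland 1, North 8, East 6, Central 4, West 4, Coastal 1.
Every allocation lies between the lower and upper quota.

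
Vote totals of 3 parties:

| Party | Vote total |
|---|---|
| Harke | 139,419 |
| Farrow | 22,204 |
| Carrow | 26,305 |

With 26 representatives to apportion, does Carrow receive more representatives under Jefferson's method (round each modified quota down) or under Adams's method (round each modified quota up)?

Jefferson: Harke 20, Farrow 3, Carrow 3.
Adams: Harke 19, Farrow 3, Carrow 4.
Carrow gets 3 under Jefferson and 4 under Adams.

Adams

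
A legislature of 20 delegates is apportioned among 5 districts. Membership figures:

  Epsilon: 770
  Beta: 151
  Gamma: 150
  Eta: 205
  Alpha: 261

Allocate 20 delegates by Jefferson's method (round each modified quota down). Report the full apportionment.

Epsilon 11; Beta 2; Gamma 2; Eta 2; Alpha 3

Standard divisor 1537/20 ≈ 76.85; standard quotas: Epsilon 10.020, Beta 1.965, Gamma 1.952, Eta 2.668, Alpha 3.396.
Rounding down gives 10, 1, 1, 2, 3 = 17 seats, so the divisor must be adjusted.
With modified divisor 69: modified quotas Epsilon 11.159, Beta 2.188, Gamma 2.174, Eta 2.971, Alpha 3.783.
Rounding down: Epsilon 11, Beta 2, Gamma 2, Eta 2, Alpha 3 (total 20).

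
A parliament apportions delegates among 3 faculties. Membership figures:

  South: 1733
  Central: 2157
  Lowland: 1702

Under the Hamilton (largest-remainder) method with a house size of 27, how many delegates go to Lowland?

Total 5592; standard divisor 5592/27 ≈ 207.111.
Standard quotas: South 8.367, Central 10.415, Lowland 8.218.
Lower quotas: South 8, Central 10, Lowland 8 (sum 26, leaving 1 seat).
Remainders in descending order: Central 0.415, South 0.367, Lowland 0.218.
Largest remainder: Central receives the extra seat.
Lowland receives 8.

8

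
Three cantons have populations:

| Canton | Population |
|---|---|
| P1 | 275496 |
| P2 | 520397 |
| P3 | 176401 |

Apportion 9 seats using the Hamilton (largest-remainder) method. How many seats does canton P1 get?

The standard divisor is 972294/9 ≈ 108032.667.
Standard quotas: P1 2.5501, P2 4.8170, P3 1.6328.
Lower quotas: P1 2, P2 4, P3 1 (sum 7, leaving 2 seats).
Remainders in descending order: P2 0.8170, P3 0.6328, P1 0.5501.
The surplus seats go to P2, P3.
P1 receives 2.

2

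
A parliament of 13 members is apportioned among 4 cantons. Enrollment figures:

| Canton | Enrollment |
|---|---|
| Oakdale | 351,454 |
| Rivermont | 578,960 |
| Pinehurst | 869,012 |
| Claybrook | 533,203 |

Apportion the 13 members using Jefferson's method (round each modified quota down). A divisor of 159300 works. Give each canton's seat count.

Oakdale=2; Rivermont=3; Pinehurst=5; Claybrook=3

With modified divisor 159300: modified quotas Oakdale 2.206, Rivermont 3.634, Pinehurst 5.455, Claybrook 3.347.
Rounding down: Oakdale 2, Rivermont 3, Pinehurst 5, Claybrook 3 (total 13).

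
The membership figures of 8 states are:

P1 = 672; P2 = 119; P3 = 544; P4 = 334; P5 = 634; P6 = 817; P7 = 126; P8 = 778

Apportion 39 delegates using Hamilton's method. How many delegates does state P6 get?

8

Standard divisor: 4024 ÷ 39 ≈ 103.179.
Standard quotas: P1 6.513, P2 1.153, P3 5.272, P4 3.237, P5 6.145, P6 7.918, P7 1.221, P8 7.540.
Lower quotas: P1 6, P2 1, P3 5, P4 3, P5 6, P6 7, P7 1, P8 7 (sum 36, leaving 3 seats).
Remainders in descending order: P6 0.918, P8 0.540, P1 0.513, P3 0.272, P4 0.237, P7 0.221, P2 0.153, P5 0.145.
The surplus seats go to P6, P8, P1.
P6 receives 8.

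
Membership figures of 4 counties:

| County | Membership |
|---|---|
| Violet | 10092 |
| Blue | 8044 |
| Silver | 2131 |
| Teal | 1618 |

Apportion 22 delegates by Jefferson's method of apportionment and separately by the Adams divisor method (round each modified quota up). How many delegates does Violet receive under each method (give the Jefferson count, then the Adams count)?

Jefferson: Violet 11, Blue 8, Silver 2, Teal 1.
Adams: Violet 10, Blue 8, Silver 2, Teal 2.
Violet gets 11 under Jefferson and 10 under Adams.

11 and 10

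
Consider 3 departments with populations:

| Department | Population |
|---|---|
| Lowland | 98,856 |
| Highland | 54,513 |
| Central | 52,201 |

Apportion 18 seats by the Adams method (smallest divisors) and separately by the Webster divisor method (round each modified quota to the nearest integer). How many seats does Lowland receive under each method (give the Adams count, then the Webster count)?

Adams: Lowland 8, Highland 5, Central 5.
Webster: Lowland 9, Highland 5, Central 4.
Lowland gets 8 under Adams and 9 under Webster.

8 and 9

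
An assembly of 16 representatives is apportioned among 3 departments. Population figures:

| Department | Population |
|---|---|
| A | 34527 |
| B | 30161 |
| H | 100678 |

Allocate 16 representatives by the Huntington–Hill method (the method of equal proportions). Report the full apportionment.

A: 3, B: 3, H: 10

With divisor 10290: modified quotas A 3.355, B 2.931, H 9.784.
Geometric-mean thresholds: A √(3·4)=3.464, B √(2·3)=2.449, H √(9·10)=9.487.
Each quota rounded against its threshold gives A 3, B 3, H 10 (total 16).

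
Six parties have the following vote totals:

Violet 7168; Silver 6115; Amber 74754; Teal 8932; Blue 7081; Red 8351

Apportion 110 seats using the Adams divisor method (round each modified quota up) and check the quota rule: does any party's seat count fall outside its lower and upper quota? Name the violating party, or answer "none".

Amber

Standard quotas: Violet 7.015, Silver 5.984, Amber 73.157, Teal 8.741, Blue 6.930, Red 8.173.
Adams allocation: Violet 7, Silver 6, Amber 72, Teal 9, Blue 7, Red 9.
Amber has quota 73.157 (lower 73, upper 74) but receives 72 — outside the quota interval.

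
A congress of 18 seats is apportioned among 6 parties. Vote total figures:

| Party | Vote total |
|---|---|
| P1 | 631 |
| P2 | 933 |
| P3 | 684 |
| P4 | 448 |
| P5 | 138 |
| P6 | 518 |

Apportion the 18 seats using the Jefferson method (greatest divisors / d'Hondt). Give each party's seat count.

P1 4; P2 5; P3 4; P4 2; P5 0; P6 3

Standard divisor 3352/18 ≈ 186.222; standard quotas: P1 3.388, P2 5.010, P3 3.673, P4 2.406, P5 0.741, P6 2.782.
Rounding down gives 3, 5, 3, 2, 0, 2 = 15 seats, so the divisor must be adjusted.
With modified divisor 156.6: modified quotas P1 4.029, P2 5.958, P3 4.368, P4 2.861, P5 0.881, P6 3.308.
Rounding down: P1 4, P2 5, P3 4, P4 2, P5 0, P6 3 (total 18).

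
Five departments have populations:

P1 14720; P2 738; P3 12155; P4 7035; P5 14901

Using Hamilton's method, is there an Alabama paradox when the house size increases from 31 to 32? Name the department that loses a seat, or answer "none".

P2

At 31 seats: P1 9, P2 1, P3 8, P4 4, P5 9.
At 32 seats: P1 9, P2 0, P3 8, P4 5, P5 10.
P2 drops from 1 to 0.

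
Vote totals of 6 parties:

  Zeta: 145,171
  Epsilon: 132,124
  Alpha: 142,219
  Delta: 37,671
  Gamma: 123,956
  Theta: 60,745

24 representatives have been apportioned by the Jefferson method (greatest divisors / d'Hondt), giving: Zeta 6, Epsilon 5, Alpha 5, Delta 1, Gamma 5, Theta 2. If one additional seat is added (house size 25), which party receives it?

Priority for the next seat is population ÷ (current seats + 1).
Priorities: Zeta 20738.714, Epsilon 22020.667, Alpha 23703.167, Delta 18835.500, Gamma 20659.333, Theta 20248.333.
Highest priority: Alpha.

Alpha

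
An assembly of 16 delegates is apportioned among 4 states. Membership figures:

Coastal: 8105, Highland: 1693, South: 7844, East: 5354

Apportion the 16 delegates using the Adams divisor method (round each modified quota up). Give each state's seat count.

Standard divisor 22996/16 ≈ 1437.25; standard quotas: Coastal 5.639, Highland 1.178, South 5.458, East 3.725.
Rounding up gives 6, 2, 6, 4 = 18 seats, so the divisor must be adjusted.
With modified divisor 1657: modified quotas Coastal 4.891, Highland 1.022, South 4.734, East 3.231.
Rounding up: Coastal 5, Highland 2, South 5, East 4 (total 16).

Coastal: 5; Highland: 2; South: 5; East: 4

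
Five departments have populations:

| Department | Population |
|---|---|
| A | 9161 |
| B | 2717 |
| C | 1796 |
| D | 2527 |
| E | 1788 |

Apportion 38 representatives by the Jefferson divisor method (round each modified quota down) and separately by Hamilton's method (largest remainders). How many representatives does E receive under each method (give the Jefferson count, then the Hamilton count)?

3 and 4

Jefferson: A 20, B 6, C 4, D 5, E 3.
Hamilton: A 19, B 6, C 4, D 5, E 4.
E gets 3 under Jefferson and 4 under Hamilton.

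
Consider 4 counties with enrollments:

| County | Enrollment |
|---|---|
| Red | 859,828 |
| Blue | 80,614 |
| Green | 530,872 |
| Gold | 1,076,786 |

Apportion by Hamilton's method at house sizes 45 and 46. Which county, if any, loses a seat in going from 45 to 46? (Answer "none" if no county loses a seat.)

Blue

At 45 seats: Red 15, Blue 2, Green 9, Gold 19.
At 46 seats: Red 16, Blue 1, Green 10, Gold 19.
Blue drops from 2 to 1.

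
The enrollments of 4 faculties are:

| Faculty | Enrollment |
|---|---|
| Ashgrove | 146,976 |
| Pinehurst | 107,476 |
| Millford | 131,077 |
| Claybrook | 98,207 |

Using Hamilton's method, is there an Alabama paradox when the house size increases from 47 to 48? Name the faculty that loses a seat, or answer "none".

none

At 47 seats: Ashgrove 14, Pinehurst 10, Millford 13, Claybrook 10.
At 48 seats: Ashgrove 14, Pinehurst 11, Millford 13, Claybrook 10.
No faculty's allocation decreased.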